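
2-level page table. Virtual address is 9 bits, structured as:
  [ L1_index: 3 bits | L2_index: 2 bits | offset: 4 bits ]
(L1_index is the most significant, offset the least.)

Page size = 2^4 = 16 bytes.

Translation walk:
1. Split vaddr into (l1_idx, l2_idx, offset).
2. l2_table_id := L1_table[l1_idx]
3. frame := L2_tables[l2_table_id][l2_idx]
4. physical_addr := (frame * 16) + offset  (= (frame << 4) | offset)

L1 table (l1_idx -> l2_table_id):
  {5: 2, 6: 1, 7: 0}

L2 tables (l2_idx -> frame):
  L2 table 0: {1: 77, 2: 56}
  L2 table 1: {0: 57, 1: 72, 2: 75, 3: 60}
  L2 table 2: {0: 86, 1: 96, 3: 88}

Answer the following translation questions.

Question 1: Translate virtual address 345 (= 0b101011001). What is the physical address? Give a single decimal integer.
Answer: 1545

Derivation:
vaddr = 345 = 0b101011001
Split: l1_idx=5, l2_idx=1, offset=9
L1[5] = 2
L2[2][1] = 96
paddr = 96 * 16 + 9 = 1545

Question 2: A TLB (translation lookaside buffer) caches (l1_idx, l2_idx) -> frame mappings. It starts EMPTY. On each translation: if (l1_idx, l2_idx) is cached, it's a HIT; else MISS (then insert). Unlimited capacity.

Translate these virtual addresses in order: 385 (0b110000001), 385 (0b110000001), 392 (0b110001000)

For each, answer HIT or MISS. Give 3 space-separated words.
Answer: MISS HIT HIT

Derivation:
vaddr=385: (6,0) not in TLB -> MISS, insert
vaddr=385: (6,0) in TLB -> HIT
vaddr=392: (6,0) in TLB -> HIT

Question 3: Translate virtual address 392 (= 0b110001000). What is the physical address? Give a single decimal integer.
vaddr = 392 = 0b110001000
Split: l1_idx=6, l2_idx=0, offset=8
L1[6] = 1
L2[1][0] = 57
paddr = 57 * 16 + 8 = 920

Answer: 920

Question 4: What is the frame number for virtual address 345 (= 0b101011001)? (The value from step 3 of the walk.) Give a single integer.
Answer: 96

Derivation:
vaddr = 345: l1_idx=5, l2_idx=1
L1[5] = 2; L2[2][1] = 96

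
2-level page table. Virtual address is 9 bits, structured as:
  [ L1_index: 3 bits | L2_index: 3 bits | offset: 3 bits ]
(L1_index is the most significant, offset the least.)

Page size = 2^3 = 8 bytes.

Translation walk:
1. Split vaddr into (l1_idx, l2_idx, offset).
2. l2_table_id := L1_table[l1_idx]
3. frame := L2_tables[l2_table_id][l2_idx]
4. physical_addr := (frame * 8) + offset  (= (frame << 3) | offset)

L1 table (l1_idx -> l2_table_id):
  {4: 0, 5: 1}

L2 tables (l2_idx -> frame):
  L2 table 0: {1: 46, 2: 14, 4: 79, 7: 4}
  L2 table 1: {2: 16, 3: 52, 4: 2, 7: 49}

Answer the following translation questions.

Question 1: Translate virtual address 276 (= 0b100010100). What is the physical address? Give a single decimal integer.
Answer: 116

Derivation:
vaddr = 276 = 0b100010100
Split: l1_idx=4, l2_idx=2, offset=4
L1[4] = 0
L2[0][2] = 14
paddr = 14 * 8 + 4 = 116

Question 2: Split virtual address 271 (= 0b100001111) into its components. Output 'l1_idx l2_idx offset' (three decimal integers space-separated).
Answer: 4 1 7

Derivation:
vaddr = 271 = 0b100001111
  top 3 bits -> l1_idx = 4
  next 3 bits -> l2_idx = 1
  bottom 3 bits -> offset = 7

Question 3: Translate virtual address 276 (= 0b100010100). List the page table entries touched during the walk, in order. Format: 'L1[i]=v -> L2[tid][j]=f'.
vaddr = 276 = 0b100010100
Split: l1_idx=4, l2_idx=2, offset=4

Answer: L1[4]=0 -> L2[0][2]=14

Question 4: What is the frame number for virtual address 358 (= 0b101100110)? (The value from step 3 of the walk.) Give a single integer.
vaddr = 358: l1_idx=5, l2_idx=4
L1[5] = 1; L2[1][4] = 2

Answer: 2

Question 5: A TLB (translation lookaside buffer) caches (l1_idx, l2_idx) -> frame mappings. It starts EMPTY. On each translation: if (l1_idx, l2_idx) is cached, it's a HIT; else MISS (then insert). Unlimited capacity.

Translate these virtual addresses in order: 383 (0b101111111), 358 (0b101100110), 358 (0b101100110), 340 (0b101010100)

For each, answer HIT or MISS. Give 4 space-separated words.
vaddr=383: (5,7) not in TLB -> MISS, insert
vaddr=358: (5,4) not in TLB -> MISS, insert
vaddr=358: (5,4) in TLB -> HIT
vaddr=340: (5,2) not in TLB -> MISS, insert

Answer: MISS MISS HIT MISS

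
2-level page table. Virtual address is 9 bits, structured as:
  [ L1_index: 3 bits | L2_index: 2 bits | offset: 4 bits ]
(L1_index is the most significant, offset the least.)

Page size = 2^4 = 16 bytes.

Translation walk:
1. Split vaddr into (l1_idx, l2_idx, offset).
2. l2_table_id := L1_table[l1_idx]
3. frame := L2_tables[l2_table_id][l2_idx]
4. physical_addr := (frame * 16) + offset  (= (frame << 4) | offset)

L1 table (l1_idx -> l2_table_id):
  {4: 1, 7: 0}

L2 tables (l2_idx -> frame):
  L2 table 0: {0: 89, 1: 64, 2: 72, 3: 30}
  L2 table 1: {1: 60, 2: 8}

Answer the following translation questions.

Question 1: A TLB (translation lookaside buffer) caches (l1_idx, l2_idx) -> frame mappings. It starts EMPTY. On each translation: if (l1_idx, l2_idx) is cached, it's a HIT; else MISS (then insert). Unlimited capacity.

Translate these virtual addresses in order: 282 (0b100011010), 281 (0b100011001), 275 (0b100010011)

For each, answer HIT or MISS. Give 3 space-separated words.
Answer: MISS HIT HIT

Derivation:
vaddr=282: (4,1) not in TLB -> MISS, insert
vaddr=281: (4,1) in TLB -> HIT
vaddr=275: (4,1) in TLB -> HIT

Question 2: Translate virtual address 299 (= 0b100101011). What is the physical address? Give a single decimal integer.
Answer: 139

Derivation:
vaddr = 299 = 0b100101011
Split: l1_idx=4, l2_idx=2, offset=11
L1[4] = 1
L2[1][2] = 8
paddr = 8 * 16 + 11 = 139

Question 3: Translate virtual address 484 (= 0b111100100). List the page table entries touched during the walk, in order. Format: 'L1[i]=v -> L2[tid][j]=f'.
Answer: L1[7]=0 -> L2[0][2]=72

Derivation:
vaddr = 484 = 0b111100100
Split: l1_idx=7, l2_idx=2, offset=4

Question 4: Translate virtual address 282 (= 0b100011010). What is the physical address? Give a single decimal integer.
vaddr = 282 = 0b100011010
Split: l1_idx=4, l2_idx=1, offset=10
L1[4] = 1
L2[1][1] = 60
paddr = 60 * 16 + 10 = 970

Answer: 970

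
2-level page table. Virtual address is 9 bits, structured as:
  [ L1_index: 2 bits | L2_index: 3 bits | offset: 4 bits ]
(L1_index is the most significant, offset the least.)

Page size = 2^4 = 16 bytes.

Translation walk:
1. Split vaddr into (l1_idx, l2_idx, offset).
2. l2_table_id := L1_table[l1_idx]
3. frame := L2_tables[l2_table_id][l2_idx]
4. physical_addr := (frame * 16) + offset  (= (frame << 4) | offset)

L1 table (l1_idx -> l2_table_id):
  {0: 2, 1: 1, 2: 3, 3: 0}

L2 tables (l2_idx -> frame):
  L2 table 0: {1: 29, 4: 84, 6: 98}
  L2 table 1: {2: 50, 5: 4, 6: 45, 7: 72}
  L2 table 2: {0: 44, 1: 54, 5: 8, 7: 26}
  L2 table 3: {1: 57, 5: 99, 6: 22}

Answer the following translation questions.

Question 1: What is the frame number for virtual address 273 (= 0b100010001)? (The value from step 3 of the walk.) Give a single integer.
Answer: 57

Derivation:
vaddr = 273: l1_idx=2, l2_idx=1
L1[2] = 3; L2[3][1] = 57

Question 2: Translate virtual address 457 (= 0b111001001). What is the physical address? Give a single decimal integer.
vaddr = 457 = 0b111001001
Split: l1_idx=3, l2_idx=4, offset=9
L1[3] = 0
L2[0][4] = 84
paddr = 84 * 16 + 9 = 1353

Answer: 1353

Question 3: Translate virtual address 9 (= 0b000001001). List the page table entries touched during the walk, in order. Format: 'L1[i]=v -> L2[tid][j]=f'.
vaddr = 9 = 0b000001001
Split: l1_idx=0, l2_idx=0, offset=9

Answer: L1[0]=2 -> L2[2][0]=44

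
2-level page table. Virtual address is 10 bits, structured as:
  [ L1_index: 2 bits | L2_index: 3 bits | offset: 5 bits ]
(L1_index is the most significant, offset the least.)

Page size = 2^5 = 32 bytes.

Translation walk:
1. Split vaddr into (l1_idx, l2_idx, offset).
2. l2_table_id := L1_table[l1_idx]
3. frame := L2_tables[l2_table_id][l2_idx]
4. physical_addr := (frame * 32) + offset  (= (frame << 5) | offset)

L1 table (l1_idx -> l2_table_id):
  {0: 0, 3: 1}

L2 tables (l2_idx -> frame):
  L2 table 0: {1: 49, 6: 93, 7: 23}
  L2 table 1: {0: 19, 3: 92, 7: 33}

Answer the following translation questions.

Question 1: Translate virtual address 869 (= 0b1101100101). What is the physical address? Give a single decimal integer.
Answer: 2949

Derivation:
vaddr = 869 = 0b1101100101
Split: l1_idx=3, l2_idx=3, offset=5
L1[3] = 1
L2[1][3] = 92
paddr = 92 * 32 + 5 = 2949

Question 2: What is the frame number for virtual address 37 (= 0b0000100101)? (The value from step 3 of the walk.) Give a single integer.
vaddr = 37: l1_idx=0, l2_idx=1
L1[0] = 0; L2[0][1] = 49

Answer: 49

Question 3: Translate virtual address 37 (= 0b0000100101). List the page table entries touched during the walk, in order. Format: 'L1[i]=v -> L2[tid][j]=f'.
vaddr = 37 = 0b0000100101
Split: l1_idx=0, l2_idx=1, offset=5

Answer: L1[0]=0 -> L2[0][1]=49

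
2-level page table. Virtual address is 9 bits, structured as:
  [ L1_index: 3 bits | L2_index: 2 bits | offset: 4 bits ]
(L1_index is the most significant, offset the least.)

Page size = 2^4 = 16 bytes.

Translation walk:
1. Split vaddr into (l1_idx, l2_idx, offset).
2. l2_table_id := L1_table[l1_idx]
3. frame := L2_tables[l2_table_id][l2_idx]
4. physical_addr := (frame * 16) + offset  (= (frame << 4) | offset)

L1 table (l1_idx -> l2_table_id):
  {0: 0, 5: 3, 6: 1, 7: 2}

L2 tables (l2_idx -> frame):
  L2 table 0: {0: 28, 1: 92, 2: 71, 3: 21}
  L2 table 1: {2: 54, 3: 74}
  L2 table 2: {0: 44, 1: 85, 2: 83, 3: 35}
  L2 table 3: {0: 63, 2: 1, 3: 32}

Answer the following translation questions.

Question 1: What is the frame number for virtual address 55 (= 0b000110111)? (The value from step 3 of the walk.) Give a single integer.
vaddr = 55: l1_idx=0, l2_idx=3
L1[0] = 0; L2[0][3] = 21

Answer: 21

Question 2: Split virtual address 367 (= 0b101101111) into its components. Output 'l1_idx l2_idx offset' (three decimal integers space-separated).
Answer: 5 2 15

Derivation:
vaddr = 367 = 0b101101111
  top 3 bits -> l1_idx = 5
  next 2 bits -> l2_idx = 2
  bottom 4 bits -> offset = 15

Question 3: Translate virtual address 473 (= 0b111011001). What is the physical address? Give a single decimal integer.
Answer: 1369

Derivation:
vaddr = 473 = 0b111011001
Split: l1_idx=7, l2_idx=1, offset=9
L1[7] = 2
L2[2][1] = 85
paddr = 85 * 16 + 9 = 1369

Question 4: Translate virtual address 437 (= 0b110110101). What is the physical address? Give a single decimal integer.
vaddr = 437 = 0b110110101
Split: l1_idx=6, l2_idx=3, offset=5
L1[6] = 1
L2[1][3] = 74
paddr = 74 * 16 + 5 = 1189

Answer: 1189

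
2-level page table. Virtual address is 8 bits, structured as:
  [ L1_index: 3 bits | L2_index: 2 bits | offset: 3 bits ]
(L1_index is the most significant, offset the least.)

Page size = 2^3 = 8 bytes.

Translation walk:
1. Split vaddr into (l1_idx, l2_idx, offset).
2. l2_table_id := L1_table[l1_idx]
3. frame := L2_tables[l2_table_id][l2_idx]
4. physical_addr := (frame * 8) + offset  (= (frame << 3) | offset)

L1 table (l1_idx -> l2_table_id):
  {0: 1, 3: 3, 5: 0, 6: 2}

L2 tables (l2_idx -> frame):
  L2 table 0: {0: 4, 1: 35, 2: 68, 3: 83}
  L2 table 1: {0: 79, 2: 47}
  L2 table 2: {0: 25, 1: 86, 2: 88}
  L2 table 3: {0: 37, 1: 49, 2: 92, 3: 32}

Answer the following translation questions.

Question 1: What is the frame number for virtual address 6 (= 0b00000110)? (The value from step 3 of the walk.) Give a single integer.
Answer: 79

Derivation:
vaddr = 6: l1_idx=0, l2_idx=0
L1[0] = 1; L2[1][0] = 79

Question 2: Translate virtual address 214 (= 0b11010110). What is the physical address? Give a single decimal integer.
vaddr = 214 = 0b11010110
Split: l1_idx=6, l2_idx=2, offset=6
L1[6] = 2
L2[2][2] = 88
paddr = 88 * 8 + 6 = 710

Answer: 710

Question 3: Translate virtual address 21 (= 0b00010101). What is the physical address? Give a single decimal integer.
Answer: 381

Derivation:
vaddr = 21 = 0b00010101
Split: l1_idx=0, l2_idx=2, offset=5
L1[0] = 1
L2[1][2] = 47
paddr = 47 * 8 + 5 = 381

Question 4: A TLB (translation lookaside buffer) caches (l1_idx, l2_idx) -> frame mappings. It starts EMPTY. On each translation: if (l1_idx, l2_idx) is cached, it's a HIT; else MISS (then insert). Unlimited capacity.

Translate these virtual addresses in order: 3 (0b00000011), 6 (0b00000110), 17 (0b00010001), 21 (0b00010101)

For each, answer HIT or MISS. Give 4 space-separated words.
Answer: MISS HIT MISS HIT

Derivation:
vaddr=3: (0,0) not in TLB -> MISS, insert
vaddr=6: (0,0) in TLB -> HIT
vaddr=17: (0,2) not in TLB -> MISS, insert
vaddr=21: (0,2) in TLB -> HIT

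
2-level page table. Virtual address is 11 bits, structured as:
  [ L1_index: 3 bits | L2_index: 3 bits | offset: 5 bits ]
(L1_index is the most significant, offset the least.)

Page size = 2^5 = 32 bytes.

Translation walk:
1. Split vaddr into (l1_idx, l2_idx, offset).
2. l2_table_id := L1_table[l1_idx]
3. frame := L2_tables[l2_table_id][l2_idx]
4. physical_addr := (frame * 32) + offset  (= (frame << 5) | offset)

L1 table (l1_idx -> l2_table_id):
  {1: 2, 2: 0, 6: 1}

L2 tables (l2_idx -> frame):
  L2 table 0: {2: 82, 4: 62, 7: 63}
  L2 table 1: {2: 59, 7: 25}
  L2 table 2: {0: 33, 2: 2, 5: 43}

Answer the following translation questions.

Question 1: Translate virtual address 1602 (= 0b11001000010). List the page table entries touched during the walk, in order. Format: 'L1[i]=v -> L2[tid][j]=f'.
Answer: L1[6]=1 -> L2[1][2]=59

Derivation:
vaddr = 1602 = 0b11001000010
Split: l1_idx=6, l2_idx=2, offset=2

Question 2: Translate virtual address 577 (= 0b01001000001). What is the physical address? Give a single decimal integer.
Answer: 2625

Derivation:
vaddr = 577 = 0b01001000001
Split: l1_idx=2, l2_idx=2, offset=1
L1[2] = 0
L2[0][2] = 82
paddr = 82 * 32 + 1 = 2625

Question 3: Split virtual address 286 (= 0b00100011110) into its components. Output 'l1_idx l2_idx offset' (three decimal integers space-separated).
Answer: 1 0 30

Derivation:
vaddr = 286 = 0b00100011110
  top 3 bits -> l1_idx = 1
  next 3 bits -> l2_idx = 0
  bottom 5 bits -> offset = 30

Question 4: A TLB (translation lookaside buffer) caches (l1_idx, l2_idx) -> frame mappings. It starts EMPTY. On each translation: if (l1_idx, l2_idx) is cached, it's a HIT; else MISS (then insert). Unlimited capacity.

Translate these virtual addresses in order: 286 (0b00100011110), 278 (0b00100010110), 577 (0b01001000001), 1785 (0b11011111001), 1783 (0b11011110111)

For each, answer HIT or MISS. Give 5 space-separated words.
vaddr=286: (1,0) not in TLB -> MISS, insert
vaddr=278: (1,0) in TLB -> HIT
vaddr=577: (2,2) not in TLB -> MISS, insert
vaddr=1785: (6,7) not in TLB -> MISS, insert
vaddr=1783: (6,7) in TLB -> HIT

Answer: MISS HIT MISS MISS HIT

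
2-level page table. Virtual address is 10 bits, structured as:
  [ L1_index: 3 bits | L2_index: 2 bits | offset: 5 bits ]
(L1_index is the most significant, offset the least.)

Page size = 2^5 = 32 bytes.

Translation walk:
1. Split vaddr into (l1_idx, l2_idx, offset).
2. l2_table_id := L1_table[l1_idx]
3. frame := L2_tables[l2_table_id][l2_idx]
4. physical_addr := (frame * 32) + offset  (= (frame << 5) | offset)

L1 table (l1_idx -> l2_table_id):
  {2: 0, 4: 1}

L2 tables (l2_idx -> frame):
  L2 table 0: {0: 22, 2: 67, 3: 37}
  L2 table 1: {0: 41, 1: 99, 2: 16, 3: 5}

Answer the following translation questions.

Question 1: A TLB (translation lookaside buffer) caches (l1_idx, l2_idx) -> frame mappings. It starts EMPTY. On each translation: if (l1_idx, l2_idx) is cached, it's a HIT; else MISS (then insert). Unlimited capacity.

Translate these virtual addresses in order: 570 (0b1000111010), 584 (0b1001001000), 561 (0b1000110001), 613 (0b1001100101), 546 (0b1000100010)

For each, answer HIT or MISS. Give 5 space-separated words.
vaddr=570: (4,1) not in TLB -> MISS, insert
vaddr=584: (4,2) not in TLB -> MISS, insert
vaddr=561: (4,1) in TLB -> HIT
vaddr=613: (4,3) not in TLB -> MISS, insert
vaddr=546: (4,1) in TLB -> HIT

Answer: MISS MISS HIT MISS HIT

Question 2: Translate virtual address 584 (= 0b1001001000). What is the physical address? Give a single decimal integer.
vaddr = 584 = 0b1001001000
Split: l1_idx=4, l2_idx=2, offset=8
L1[4] = 1
L2[1][2] = 16
paddr = 16 * 32 + 8 = 520

Answer: 520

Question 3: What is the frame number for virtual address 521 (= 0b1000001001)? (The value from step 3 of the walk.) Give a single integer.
Answer: 41

Derivation:
vaddr = 521: l1_idx=4, l2_idx=0
L1[4] = 1; L2[1][0] = 41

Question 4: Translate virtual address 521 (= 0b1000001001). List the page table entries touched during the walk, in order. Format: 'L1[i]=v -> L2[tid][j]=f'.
vaddr = 521 = 0b1000001001
Split: l1_idx=4, l2_idx=0, offset=9

Answer: L1[4]=1 -> L2[1][0]=41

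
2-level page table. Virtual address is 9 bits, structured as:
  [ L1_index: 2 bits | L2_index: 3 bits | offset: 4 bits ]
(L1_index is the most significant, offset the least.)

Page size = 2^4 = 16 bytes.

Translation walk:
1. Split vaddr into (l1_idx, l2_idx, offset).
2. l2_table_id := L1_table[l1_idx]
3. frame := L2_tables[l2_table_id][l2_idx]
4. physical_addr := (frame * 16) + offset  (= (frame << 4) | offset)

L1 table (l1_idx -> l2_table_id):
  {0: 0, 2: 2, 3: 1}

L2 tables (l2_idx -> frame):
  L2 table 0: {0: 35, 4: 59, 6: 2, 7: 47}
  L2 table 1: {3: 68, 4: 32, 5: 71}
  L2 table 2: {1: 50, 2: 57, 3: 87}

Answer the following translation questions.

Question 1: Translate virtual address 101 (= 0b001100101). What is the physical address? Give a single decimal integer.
vaddr = 101 = 0b001100101
Split: l1_idx=0, l2_idx=6, offset=5
L1[0] = 0
L2[0][6] = 2
paddr = 2 * 16 + 5 = 37

Answer: 37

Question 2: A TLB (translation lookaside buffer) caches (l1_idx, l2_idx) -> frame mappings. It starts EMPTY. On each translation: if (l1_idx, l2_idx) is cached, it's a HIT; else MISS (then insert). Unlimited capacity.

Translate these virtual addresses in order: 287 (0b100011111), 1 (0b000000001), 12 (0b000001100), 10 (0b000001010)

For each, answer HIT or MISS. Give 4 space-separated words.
vaddr=287: (2,1) not in TLB -> MISS, insert
vaddr=1: (0,0) not in TLB -> MISS, insert
vaddr=12: (0,0) in TLB -> HIT
vaddr=10: (0,0) in TLB -> HIT

Answer: MISS MISS HIT HIT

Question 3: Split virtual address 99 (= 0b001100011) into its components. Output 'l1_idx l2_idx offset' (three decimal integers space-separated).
vaddr = 99 = 0b001100011
  top 2 bits -> l1_idx = 0
  next 3 bits -> l2_idx = 6
  bottom 4 bits -> offset = 3

Answer: 0 6 3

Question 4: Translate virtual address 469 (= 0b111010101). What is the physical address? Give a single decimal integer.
Answer: 1141

Derivation:
vaddr = 469 = 0b111010101
Split: l1_idx=3, l2_idx=5, offset=5
L1[3] = 1
L2[1][5] = 71
paddr = 71 * 16 + 5 = 1141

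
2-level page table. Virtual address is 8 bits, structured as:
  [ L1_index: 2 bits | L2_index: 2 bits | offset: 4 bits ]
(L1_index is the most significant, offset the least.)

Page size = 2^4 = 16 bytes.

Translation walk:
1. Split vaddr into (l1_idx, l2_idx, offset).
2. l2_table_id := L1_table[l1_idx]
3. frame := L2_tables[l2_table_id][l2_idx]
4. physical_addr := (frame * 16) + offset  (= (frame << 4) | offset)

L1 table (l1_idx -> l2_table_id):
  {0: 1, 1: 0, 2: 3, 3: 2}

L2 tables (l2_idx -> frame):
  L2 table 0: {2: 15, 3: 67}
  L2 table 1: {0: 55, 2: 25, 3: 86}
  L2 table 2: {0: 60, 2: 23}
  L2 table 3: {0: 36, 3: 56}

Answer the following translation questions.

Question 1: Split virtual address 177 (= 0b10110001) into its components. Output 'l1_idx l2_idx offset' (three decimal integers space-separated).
vaddr = 177 = 0b10110001
  top 2 bits -> l1_idx = 2
  next 2 bits -> l2_idx = 3
  bottom 4 bits -> offset = 1

Answer: 2 3 1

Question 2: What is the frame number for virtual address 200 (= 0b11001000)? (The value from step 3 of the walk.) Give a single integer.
Answer: 60

Derivation:
vaddr = 200: l1_idx=3, l2_idx=0
L1[3] = 2; L2[2][0] = 60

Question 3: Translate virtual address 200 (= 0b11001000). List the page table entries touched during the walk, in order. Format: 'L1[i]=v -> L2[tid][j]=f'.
Answer: L1[3]=2 -> L2[2][0]=60

Derivation:
vaddr = 200 = 0b11001000
Split: l1_idx=3, l2_idx=0, offset=8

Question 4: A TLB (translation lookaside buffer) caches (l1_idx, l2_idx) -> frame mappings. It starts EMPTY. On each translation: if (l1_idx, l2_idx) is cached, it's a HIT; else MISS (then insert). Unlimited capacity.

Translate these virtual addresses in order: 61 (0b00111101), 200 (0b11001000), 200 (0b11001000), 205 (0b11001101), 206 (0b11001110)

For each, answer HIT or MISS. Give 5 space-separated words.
vaddr=61: (0,3) not in TLB -> MISS, insert
vaddr=200: (3,0) not in TLB -> MISS, insert
vaddr=200: (3,0) in TLB -> HIT
vaddr=205: (3,0) in TLB -> HIT
vaddr=206: (3,0) in TLB -> HIT

Answer: MISS MISS HIT HIT HIT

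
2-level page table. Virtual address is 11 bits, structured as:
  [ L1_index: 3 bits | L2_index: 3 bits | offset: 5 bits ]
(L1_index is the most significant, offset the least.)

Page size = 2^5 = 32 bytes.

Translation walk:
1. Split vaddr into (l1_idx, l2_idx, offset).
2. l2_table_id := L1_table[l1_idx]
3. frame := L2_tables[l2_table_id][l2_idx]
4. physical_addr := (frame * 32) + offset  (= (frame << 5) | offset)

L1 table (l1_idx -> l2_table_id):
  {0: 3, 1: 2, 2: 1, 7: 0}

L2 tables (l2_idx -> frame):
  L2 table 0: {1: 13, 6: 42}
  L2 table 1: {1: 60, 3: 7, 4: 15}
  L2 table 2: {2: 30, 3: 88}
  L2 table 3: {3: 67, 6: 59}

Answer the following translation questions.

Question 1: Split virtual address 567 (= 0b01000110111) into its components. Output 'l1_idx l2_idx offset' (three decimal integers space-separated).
vaddr = 567 = 0b01000110111
  top 3 bits -> l1_idx = 2
  next 3 bits -> l2_idx = 1
  bottom 5 bits -> offset = 23

Answer: 2 1 23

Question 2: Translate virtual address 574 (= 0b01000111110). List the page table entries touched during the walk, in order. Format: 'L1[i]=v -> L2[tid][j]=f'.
Answer: L1[2]=1 -> L2[1][1]=60

Derivation:
vaddr = 574 = 0b01000111110
Split: l1_idx=2, l2_idx=1, offset=30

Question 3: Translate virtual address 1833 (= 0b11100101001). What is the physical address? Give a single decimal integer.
vaddr = 1833 = 0b11100101001
Split: l1_idx=7, l2_idx=1, offset=9
L1[7] = 0
L2[0][1] = 13
paddr = 13 * 32 + 9 = 425

Answer: 425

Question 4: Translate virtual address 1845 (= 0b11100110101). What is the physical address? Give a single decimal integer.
vaddr = 1845 = 0b11100110101
Split: l1_idx=7, l2_idx=1, offset=21
L1[7] = 0
L2[0][1] = 13
paddr = 13 * 32 + 21 = 437

Answer: 437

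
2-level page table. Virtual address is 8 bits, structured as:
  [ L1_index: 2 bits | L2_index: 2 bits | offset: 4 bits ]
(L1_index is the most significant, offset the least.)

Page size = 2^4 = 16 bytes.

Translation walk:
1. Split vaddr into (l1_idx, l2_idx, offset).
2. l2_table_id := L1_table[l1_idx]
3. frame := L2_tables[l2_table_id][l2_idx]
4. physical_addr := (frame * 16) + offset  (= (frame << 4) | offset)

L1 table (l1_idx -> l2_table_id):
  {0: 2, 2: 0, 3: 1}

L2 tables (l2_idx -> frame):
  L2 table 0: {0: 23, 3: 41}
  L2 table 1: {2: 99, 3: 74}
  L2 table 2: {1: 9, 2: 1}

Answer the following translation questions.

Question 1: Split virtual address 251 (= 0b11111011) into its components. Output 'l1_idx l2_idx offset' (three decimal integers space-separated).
vaddr = 251 = 0b11111011
  top 2 bits -> l1_idx = 3
  next 2 bits -> l2_idx = 3
  bottom 4 bits -> offset = 11

Answer: 3 3 11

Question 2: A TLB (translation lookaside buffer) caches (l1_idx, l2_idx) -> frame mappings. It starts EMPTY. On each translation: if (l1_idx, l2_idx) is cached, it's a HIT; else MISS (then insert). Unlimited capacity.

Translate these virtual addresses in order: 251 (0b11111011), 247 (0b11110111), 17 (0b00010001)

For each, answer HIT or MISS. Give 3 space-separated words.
Answer: MISS HIT MISS

Derivation:
vaddr=251: (3,3) not in TLB -> MISS, insert
vaddr=247: (3,3) in TLB -> HIT
vaddr=17: (0,1) not in TLB -> MISS, insert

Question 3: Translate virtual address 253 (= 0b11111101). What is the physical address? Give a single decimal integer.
Answer: 1197

Derivation:
vaddr = 253 = 0b11111101
Split: l1_idx=3, l2_idx=3, offset=13
L1[3] = 1
L2[1][3] = 74
paddr = 74 * 16 + 13 = 1197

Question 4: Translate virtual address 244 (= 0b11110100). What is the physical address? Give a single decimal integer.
vaddr = 244 = 0b11110100
Split: l1_idx=3, l2_idx=3, offset=4
L1[3] = 1
L2[1][3] = 74
paddr = 74 * 16 + 4 = 1188

Answer: 1188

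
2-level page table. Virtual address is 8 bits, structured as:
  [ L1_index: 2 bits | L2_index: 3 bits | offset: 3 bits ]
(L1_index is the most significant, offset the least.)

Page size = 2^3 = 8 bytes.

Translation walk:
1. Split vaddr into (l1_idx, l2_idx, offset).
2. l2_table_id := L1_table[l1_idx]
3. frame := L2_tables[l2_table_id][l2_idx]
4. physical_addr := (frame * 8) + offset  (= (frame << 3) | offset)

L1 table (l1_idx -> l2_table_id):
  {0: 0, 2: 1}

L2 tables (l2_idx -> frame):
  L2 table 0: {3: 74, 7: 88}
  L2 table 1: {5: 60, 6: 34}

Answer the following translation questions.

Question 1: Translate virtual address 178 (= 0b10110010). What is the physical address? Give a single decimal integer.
Answer: 274

Derivation:
vaddr = 178 = 0b10110010
Split: l1_idx=2, l2_idx=6, offset=2
L1[2] = 1
L2[1][6] = 34
paddr = 34 * 8 + 2 = 274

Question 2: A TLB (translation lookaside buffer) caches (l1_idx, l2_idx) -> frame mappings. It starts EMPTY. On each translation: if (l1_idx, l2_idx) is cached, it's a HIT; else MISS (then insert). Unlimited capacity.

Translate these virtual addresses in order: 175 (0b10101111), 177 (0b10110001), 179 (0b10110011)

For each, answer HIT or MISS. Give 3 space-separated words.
vaddr=175: (2,5) not in TLB -> MISS, insert
vaddr=177: (2,6) not in TLB -> MISS, insert
vaddr=179: (2,6) in TLB -> HIT

Answer: MISS MISS HIT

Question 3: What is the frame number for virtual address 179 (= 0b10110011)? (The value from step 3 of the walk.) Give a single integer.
vaddr = 179: l1_idx=2, l2_idx=6
L1[2] = 1; L2[1][6] = 34

Answer: 34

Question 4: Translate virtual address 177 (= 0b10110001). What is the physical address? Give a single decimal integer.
vaddr = 177 = 0b10110001
Split: l1_idx=2, l2_idx=6, offset=1
L1[2] = 1
L2[1][6] = 34
paddr = 34 * 8 + 1 = 273

Answer: 273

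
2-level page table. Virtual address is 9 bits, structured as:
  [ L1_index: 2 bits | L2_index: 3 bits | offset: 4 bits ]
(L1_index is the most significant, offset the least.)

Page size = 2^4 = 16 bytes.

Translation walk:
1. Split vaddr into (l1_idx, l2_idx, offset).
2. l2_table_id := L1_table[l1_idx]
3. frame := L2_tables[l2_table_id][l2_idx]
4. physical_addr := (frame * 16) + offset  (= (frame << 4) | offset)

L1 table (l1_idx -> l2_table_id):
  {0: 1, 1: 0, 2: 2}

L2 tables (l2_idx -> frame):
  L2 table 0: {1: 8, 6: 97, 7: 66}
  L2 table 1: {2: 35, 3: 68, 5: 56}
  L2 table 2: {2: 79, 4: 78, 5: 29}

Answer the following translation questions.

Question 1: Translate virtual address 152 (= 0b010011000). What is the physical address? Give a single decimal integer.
vaddr = 152 = 0b010011000
Split: l1_idx=1, l2_idx=1, offset=8
L1[1] = 0
L2[0][1] = 8
paddr = 8 * 16 + 8 = 136

Answer: 136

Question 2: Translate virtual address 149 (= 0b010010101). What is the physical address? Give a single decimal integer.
Answer: 133

Derivation:
vaddr = 149 = 0b010010101
Split: l1_idx=1, l2_idx=1, offset=5
L1[1] = 0
L2[0][1] = 8
paddr = 8 * 16 + 5 = 133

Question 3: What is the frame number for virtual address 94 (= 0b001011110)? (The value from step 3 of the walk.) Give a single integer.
vaddr = 94: l1_idx=0, l2_idx=5
L1[0] = 1; L2[1][5] = 56

Answer: 56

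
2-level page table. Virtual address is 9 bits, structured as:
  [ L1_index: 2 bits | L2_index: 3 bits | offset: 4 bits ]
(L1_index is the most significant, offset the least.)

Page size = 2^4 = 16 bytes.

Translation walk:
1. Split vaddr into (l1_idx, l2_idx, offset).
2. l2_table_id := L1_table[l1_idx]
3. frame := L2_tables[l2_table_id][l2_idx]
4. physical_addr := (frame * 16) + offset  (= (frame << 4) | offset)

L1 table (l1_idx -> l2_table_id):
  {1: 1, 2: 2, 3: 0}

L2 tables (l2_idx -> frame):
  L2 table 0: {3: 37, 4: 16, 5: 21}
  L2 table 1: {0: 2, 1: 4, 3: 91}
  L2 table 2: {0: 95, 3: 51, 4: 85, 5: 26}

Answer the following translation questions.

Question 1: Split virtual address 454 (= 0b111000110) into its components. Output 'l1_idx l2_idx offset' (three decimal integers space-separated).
vaddr = 454 = 0b111000110
  top 2 bits -> l1_idx = 3
  next 3 bits -> l2_idx = 4
  bottom 4 bits -> offset = 6

Answer: 3 4 6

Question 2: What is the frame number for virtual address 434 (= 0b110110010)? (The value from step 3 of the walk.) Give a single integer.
vaddr = 434: l1_idx=3, l2_idx=3
L1[3] = 0; L2[0][3] = 37

Answer: 37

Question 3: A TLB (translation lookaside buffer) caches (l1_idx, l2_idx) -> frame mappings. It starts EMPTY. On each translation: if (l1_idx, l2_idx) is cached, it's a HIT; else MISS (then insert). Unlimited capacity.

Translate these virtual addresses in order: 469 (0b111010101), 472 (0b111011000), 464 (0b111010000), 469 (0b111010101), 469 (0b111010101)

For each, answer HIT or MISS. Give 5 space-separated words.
Answer: MISS HIT HIT HIT HIT

Derivation:
vaddr=469: (3,5) not in TLB -> MISS, insert
vaddr=472: (3,5) in TLB -> HIT
vaddr=464: (3,5) in TLB -> HIT
vaddr=469: (3,5) in TLB -> HIT
vaddr=469: (3,5) in TLB -> HIT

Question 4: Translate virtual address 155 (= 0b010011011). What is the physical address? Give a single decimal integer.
vaddr = 155 = 0b010011011
Split: l1_idx=1, l2_idx=1, offset=11
L1[1] = 1
L2[1][1] = 4
paddr = 4 * 16 + 11 = 75

Answer: 75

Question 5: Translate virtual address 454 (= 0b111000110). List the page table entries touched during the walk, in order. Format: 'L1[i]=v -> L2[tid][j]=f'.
vaddr = 454 = 0b111000110
Split: l1_idx=3, l2_idx=4, offset=6

Answer: L1[3]=0 -> L2[0][4]=16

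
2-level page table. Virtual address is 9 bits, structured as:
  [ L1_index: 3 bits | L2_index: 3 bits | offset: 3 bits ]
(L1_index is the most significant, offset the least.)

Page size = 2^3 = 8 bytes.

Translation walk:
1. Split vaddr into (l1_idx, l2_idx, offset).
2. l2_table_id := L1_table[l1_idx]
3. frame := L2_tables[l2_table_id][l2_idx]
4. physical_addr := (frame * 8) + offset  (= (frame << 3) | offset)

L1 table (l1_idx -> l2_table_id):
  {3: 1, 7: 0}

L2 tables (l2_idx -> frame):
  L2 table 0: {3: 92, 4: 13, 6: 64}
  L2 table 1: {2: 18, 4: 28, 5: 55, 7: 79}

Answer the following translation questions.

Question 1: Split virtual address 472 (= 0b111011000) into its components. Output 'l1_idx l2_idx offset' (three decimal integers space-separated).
Answer: 7 3 0

Derivation:
vaddr = 472 = 0b111011000
  top 3 bits -> l1_idx = 7
  next 3 bits -> l2_idx = 3
  bottom 3 bits -> offset = 0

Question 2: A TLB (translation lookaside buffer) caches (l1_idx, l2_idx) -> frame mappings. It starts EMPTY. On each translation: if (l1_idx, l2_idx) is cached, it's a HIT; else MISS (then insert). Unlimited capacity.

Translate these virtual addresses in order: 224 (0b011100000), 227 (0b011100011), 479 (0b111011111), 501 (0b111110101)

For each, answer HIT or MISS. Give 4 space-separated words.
Answer: MISS HIT MISS MISS

Derivation:
vaddr=224: (3,4) not in TLB -> MISS, insert
vaddr=227: (3,4) in TLB -> HIT
vaddr=479: (7,3) not in TLB -> MISS, insert
vaddr=501: (7,6) not in TLB -> MISS, insert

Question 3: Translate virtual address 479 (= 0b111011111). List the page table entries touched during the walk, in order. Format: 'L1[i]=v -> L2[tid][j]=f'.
vaddr = 479 = 0b111011111
Split: l1_idx=7, l2_idx=3, offset=7

Answer: L1[7]=0 -> L2[0][3]=92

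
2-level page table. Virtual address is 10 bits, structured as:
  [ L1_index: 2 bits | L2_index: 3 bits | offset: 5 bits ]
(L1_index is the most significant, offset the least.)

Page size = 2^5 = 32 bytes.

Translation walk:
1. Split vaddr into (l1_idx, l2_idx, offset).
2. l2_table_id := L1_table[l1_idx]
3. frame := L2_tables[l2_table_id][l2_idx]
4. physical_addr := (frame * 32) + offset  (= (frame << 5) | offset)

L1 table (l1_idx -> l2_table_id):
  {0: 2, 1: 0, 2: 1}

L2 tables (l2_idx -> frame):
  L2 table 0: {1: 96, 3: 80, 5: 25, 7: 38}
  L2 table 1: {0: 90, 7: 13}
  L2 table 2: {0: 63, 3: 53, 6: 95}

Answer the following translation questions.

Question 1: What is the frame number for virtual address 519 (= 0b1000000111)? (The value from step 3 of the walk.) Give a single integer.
Answer: 90

Derivation:
vaddr = 519: l1_idx=2, l2_idx=0
L1[2] = 1; L2[1][0] = 90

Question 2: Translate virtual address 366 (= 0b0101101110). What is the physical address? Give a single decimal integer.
vaddr = 366 = 0b0101101110
Split: l1_idx=1, l2_idx=3, offset=14
L1[1] = 0
L2[0][3] = 80
paddr = 80 * 32 + 14 = 2574

Answer: 2574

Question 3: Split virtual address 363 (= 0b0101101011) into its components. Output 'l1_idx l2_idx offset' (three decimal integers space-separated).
vaddr = 363 = 0b0101101011
  top 2 bits -> l1_idx = 1
  next 3 bits -> l2_idx = 3
  bottom 5 bits -> offset = 11

Answer: 1 3 11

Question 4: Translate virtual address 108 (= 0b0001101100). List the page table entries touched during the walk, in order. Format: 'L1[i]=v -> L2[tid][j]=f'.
vaddr = 108 = 0b0001101100
Split: l1_idx=0, l2_idx=3, offset=12

Answer: L1[0]=2 -> L2[2][3]=53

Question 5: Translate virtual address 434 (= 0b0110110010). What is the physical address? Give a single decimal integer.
vaddr = 434 = 0b0110110010
Split: l1_idx=1, l2_idx=5, offset=18
L1[1] = 0
L2[0][5] = 25
paddr = 25 * 32 + 18 = 818

Answer: 818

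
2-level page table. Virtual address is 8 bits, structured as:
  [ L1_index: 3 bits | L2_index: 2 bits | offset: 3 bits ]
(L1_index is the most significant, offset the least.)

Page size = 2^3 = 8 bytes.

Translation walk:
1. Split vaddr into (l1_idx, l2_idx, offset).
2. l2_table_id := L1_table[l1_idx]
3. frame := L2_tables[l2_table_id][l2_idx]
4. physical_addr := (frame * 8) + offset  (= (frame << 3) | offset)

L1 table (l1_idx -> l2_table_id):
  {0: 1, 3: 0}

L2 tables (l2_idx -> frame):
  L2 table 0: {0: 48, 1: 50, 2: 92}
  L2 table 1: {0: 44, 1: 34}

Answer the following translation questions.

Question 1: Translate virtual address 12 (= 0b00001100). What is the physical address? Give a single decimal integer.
vaddr = 12 = 0b00001100
Split: l1_idx=0, l2_idx=1, offset=4
L1[0] = 1
L2[1][1] = 34
paddr = 34 * 8 + 4 = 276

Answer: 276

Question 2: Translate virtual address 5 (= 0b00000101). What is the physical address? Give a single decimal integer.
Answer: 357

Derivation:
vaddr = 5 = 0b00000101
Split: l1_idx=0, l2_idx=0, offset=5
L1[0] = 1
L2[1][0] = 44
paddr = 44 * 8 + 5 = 357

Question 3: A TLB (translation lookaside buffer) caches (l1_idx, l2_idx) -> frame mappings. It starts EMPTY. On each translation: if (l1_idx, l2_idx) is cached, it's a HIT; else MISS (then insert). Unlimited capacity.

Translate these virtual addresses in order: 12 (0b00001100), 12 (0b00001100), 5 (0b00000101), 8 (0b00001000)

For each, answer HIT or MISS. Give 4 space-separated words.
Answer: MISS HIT MISS HIT

Derivation:
vaddr=12: (0,1) not in TLB -> MISS, insert
vaddr=12: (0,1) in TLB -> HIT
vaddr=5: (0,0) not in TLB -> MISS, insert
vaddr=8: (0,1) in TLB -> HIT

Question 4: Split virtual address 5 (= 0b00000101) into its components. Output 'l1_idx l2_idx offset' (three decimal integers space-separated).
Answer: 0 0 5

Derivation:
vaddr = 5 = 0b00000101
  top 3 bits -> l1_idx = 0
  next 2 bits -> l2_idx = 0
  bottom 3 bits -> offset = 5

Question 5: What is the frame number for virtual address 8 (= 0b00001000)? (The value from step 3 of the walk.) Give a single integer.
Answer: 34

Derivation:
vaddr = 8: l1_idx=0, l2_idx=1
L1[0] = 1; L2[1][1] = 34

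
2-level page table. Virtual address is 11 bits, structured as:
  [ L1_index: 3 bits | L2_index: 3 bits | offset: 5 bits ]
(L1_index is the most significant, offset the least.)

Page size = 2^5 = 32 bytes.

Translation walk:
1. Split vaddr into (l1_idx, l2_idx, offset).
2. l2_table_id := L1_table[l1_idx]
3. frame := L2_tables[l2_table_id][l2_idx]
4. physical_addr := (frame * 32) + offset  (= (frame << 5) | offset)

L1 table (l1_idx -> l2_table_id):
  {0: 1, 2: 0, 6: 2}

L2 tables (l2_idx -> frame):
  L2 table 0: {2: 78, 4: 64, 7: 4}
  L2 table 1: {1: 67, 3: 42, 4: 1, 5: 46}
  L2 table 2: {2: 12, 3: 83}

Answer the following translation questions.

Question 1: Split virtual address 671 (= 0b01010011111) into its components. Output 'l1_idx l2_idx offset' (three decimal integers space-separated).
Answer: 2 4 31

Derivation:
vaddr = 671 = 0b01010011111
  top 3 bits -> l1_idx = 2
  next 3 bits -> l2_idx = 4
  bottom 5 bits -> offset = 31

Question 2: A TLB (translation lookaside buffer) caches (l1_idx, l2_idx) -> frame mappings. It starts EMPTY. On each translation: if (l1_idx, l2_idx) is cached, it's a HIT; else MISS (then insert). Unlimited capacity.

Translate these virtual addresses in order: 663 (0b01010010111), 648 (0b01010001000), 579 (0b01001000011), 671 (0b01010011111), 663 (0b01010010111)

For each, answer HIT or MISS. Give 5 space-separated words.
Answer: MISS HIT MISS HIT HIT

Derivation:
vaddr=663: (2,4) not in TLB -> MISS, insert
vaddr=648: (2,4) in TLB -> HIT
vaddr=579: (2,2) not in TLB -> MISS, insert
vaddr=671: (2,4) in TLB -> HIT
vaddr=663: (2,4) in TLB -> HIT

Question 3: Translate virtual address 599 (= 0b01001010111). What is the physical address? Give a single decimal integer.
vaddr = 599 = 0b01001010111
Split: l1_idx=2, l2_idx=2, offset=23
L1[2] = 0
L2[0][2] = 78
paddr = 78 * 32 + 23 = 2519

Answer: 2519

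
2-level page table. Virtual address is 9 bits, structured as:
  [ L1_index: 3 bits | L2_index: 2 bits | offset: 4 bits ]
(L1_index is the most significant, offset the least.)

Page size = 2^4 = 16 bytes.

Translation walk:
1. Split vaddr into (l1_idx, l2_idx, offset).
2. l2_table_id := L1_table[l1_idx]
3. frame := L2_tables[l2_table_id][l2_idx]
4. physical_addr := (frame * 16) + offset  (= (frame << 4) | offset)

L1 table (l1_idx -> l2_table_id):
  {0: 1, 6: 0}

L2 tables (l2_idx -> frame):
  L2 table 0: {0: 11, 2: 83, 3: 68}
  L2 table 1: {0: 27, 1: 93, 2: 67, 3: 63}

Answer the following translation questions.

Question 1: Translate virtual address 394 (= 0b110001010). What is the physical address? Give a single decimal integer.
Answer: 186

Derivation:
vaddr = 394 = 0b110001010
Split: l1_idx=6, l2_idx=0, offset=10
L1[6] = 0
L2[0][0] = 11
paddr = 11 * 16 + 10 = 186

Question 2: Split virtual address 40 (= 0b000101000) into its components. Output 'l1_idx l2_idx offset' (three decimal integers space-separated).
Answer: 0 2 8

Derivation:
vaddr = 40 = 0b000101000
  top 3 bits -> l1_idx = 0
  next 2 bits -> l2_idx = 2
  bottom 4 bits -> offset = 8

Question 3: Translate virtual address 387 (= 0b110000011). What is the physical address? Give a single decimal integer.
Answer: 179

Derivation:
vaddr = 387 = 0b110000011
Split: l1_idx=6, l2_idx=0, offset=3
L1[6] = 0
L2[0][0] = 11
paddr = 11 * 16 + 3 = 179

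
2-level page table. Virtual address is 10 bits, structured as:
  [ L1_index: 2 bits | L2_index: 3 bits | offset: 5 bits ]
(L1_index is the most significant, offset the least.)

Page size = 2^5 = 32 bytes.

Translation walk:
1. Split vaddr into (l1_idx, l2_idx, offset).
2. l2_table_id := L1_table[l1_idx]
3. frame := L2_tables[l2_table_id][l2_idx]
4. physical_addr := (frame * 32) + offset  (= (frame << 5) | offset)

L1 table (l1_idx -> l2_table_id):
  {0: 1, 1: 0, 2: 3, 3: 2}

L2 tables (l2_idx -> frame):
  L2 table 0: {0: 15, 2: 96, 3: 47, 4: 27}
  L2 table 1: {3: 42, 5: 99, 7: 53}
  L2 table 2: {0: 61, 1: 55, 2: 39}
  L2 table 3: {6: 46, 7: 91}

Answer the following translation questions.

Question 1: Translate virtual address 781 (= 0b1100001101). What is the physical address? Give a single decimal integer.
vaddr = 781 = 0b1100001101
Split: l1_idx=3, l2_idx=0, offset=13
L1[3] = 2
L2[2][0] = 61
paddr = 61 * 32 + 13 = 1965

Answer: 1965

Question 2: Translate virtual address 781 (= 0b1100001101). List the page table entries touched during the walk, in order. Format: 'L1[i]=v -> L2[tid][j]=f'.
vaddr = 781 = 0b1100001101
Split: l1_idx=3, l2_idx=0, offset=13

Answer: L1[3]=2 -> L2[2][0]=61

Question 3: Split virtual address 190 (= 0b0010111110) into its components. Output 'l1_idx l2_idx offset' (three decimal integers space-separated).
Answer: 0 5 30

Derivation:
vaddr = 190 = 0b0010111110
  top 2 bits -> l1_idx = 0
  next 3 bits -> l2_idx = 5
  bottom 5 bits -> offset = 30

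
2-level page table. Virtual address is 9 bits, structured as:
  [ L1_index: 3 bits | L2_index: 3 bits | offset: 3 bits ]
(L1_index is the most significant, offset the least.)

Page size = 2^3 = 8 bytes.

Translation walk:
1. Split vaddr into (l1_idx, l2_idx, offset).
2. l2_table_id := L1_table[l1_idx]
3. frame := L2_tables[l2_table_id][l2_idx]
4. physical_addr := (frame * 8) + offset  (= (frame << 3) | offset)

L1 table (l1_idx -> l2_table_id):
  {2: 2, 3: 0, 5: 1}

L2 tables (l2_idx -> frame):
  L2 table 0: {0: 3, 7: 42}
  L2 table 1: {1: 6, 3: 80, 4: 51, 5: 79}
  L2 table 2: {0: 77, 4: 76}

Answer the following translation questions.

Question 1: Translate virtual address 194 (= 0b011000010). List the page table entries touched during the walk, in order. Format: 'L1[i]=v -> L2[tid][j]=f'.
vaddr = 194 = 0b011000010
Split: l1_idx=3, l2_idx=0, offset=2

Answer: L1[3]=0 -> L2[0][0]=3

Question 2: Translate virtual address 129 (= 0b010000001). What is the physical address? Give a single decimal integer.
Answer: 617

Derivation:
vaddr = 129 = 0b010000001
Split: l1_idx=2, l2_idx=0, offset=1
L1[2] = 2
L2[2][0] = 77
paddr = 77 * 8 + 1 = 617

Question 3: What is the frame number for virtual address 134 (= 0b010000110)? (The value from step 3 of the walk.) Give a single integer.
vaddr = 134: l1_idx=2, l2_idx=0
L1[2] = 2; L2[2][0] = 77

Answer: 77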